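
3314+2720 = 6034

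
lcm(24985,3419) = 324805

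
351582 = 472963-121381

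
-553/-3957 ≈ 0.140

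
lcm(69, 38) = 2622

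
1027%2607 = 1027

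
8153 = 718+7435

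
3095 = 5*619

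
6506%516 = 314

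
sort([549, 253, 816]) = [253, 549, 816]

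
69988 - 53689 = 16299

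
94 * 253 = 23782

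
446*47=20962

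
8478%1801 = 1274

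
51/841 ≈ 0.0606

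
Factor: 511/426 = 2^(-1)*3^(-1)*7^1*71^(-1)*73^1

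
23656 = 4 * 5914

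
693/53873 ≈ 0.0129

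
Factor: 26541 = 3^3*983^1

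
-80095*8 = -640760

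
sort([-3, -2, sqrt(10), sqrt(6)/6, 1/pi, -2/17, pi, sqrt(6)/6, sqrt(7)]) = [-3, -2, -2/17, 1/pi, sqrt(6)/6, sqrt(6)/6, sqrt(7), pi, sqrt(10)]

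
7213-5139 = 2074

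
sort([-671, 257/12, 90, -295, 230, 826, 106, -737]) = [-737, -671, -295, 257/12, 90, 106, 230, 826]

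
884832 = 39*22688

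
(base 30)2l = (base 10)81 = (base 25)36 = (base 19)45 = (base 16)51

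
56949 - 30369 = 26580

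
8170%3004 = 2162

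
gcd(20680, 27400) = 40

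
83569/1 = 83569 = 83569.00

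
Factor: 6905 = 5^1 * 1381^1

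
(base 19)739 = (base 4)220201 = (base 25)43i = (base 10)2593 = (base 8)5041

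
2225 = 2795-570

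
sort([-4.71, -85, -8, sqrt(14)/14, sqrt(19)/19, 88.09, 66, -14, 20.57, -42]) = [-85, -42, -14, -8, -4.71, sqrt(19)/19, sqrt(14)/14, 20.57, 66, 88.09]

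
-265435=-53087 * 5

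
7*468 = 3276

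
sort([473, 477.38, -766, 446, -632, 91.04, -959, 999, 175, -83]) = [-959, -766, -632, -83, 91.04, 175, 446, 473, 477.38, 999]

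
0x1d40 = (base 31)7oh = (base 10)7488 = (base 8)16500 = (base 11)5698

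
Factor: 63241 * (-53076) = -1 * 2^2 * 3^1 * 4423^1 * 63241^1 = -3356579316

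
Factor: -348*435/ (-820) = 3^2*29^2*41^ (-1) = 7569/41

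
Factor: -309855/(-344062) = 2^(-1)*3^1*5^1*7^1*13^1*227^1*172031^(-1)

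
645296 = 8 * 80662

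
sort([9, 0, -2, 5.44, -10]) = [-10, -2, 0, 5.44, 9]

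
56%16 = 8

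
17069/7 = 2438 + 3/7 ≈ 2438.43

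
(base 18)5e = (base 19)59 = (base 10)104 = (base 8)150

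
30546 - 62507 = -31961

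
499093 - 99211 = 399882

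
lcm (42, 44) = 924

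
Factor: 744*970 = 2^4*3^1*5^1*31^1*97^1 = 721680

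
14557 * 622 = 9054454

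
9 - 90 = -81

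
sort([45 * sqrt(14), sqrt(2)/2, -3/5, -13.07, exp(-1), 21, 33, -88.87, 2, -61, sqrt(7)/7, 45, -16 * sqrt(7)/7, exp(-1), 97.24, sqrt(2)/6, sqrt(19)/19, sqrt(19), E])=[-88.87, -61, -13.07, -16 * sqrt(7)/7, -3/5, sqrt(19)/19, sqrt(2)/6, exp(-1), exp(-1), sqrt(7)/7, sqrt(2)/2, 2, E, sqrt(19), 21, 33, 45, 97.24, 45 * sqrt(14)]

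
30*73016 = 2190480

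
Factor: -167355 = -1*3^2*5^1*3719^1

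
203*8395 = 1704185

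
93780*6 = 562680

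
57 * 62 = 3534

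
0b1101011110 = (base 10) 862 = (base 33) q4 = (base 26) 174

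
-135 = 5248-5383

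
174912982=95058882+79854100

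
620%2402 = 620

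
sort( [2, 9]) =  [2, 9]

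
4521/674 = 6 + 477/674 ≈ 6.71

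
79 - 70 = 9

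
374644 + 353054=727698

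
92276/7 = 13182 + 2/7 ≈ 13182.29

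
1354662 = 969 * 1398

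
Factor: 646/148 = 2^(-1)*17^1*19^1*37^(-1) = 323/74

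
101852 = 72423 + 29429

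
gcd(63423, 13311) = 783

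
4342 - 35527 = -31185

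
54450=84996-30546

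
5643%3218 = 2425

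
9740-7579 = 2161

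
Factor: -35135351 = -1*19^1*1849229^1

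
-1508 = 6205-7713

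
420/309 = 1 + 37/103≈1.36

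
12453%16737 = 12453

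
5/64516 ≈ 0.0000775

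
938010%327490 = 283030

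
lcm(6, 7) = 42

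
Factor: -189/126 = -1*2^(-1)*3^1 = -3/2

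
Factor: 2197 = 13^3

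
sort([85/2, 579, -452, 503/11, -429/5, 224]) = [-452, -429/5, 85/2, 503/11, 224, 579]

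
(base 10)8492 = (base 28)an8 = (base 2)10000100101100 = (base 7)33521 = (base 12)4ab8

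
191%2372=191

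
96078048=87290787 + 8787261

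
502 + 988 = 1490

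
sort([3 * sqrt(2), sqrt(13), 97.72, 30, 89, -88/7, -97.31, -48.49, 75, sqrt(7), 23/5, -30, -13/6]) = [-97.31, -48.49, -30, -88/7, -13/6, sqrt(7), sqrt(13), 3 * sqrt(2), 23/5, 30, 75, 89, 97.72]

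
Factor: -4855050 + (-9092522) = -1 * 2^2 * 751^1 * 4643^1 = -13947572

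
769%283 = 203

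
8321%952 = 705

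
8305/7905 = 1 + 80/1581 ≈ 1.05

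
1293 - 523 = 770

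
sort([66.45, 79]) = [66.45, 79]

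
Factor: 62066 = 2^1 * 31033^1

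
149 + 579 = 728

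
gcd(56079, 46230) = 201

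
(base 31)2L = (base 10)83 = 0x53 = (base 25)38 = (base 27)32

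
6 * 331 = 1986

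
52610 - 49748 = 2862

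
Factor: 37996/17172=3^(-4)*7^1*23^1*53^(-1)*59^1=9499/4293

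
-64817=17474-82291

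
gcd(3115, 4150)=5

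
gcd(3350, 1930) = 10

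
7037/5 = 1407 + 2/5 = 1407.40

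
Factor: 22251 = 3^1*7417^1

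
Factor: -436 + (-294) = -1 * 2^1 * 5^1 * 73^1 = -730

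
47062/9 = 5229 + 1/9 ≈ 5229.11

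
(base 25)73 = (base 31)5n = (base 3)20121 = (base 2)10110010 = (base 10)178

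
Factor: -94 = -1*2^1*47^1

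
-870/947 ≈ -0.919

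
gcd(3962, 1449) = 7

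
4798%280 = 38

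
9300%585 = 525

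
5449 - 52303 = -46854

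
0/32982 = 0 = 0.00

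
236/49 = 4 + 40/49 ≈ 4.82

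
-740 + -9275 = -10015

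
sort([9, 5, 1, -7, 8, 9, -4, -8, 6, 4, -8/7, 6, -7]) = [-8, -7, -7, -4, -8/7, 1, 4, 5, 6, 6, 8, 9, 9]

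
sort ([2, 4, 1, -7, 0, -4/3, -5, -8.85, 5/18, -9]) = [-9, -8.85, -7, -5, -4/3, 0, 5/18, 1, 2, 4]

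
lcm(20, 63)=1260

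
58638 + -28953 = 29685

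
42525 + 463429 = 505954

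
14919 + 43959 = 58878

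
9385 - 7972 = 1413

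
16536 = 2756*6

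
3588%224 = 4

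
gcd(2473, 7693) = 1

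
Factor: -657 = -1*3^2*73^1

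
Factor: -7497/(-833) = 3^2 = 9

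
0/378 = 0 = 0.00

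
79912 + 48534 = 128446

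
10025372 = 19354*518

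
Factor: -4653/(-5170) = 2^(-1)*3^2*5^(-1) = 9/10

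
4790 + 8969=13759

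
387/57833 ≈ 0.00669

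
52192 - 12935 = 39257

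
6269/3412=1+2857/3412 ≈ 1.84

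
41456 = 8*5182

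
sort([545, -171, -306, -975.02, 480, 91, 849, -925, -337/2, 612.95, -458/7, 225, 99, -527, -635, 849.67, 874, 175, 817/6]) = [-975.02, -925, -635, -527, -306, -171, -337/2, -458/7, 91, 99, 817/6, 175, 225, 480, 545, 612.95, 849, 849.67, 874]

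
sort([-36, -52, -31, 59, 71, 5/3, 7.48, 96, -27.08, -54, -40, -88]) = [-88, -54, -52, -40, -36, -31, -27.08, 5/3, 7.48, 59, 71, 96]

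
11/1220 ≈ 0.00902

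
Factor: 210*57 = 2^1*3^2*5^1*7^1*19^1 = 11970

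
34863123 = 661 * 52743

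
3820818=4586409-765591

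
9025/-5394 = -1 - 3631/5394 ≈ -1.67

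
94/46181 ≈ 0.00204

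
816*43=35088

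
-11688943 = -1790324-9898619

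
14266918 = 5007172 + 9259746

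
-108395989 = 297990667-406386656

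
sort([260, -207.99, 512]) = [-207.99, 260, 512]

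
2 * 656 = 1312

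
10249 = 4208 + 6041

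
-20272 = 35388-55660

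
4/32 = 1/8 = 0.125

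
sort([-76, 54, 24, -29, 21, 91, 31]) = [-76, -29, 21, 24, 31, 54, 91]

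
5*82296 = 411480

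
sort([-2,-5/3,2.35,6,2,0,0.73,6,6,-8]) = [-8,-2,-5/3,0,0.73,2,2.35,6,6,6]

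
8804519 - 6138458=2666061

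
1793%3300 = 1793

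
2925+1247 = 4172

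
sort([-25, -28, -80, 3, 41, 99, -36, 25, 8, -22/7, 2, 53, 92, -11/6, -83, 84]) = [-83, -80, -36, -28, -25, -22/7, -11/6, 2, 3, 8, 25, 41, 53, 84, 92, 99]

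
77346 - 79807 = -2461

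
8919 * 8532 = 76096908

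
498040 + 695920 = 1193960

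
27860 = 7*3980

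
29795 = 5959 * 5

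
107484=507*212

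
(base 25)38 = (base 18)4b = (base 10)83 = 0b1010011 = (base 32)2j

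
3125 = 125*25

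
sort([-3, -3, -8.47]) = [-8.47, -3, -3]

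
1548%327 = 240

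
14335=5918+8417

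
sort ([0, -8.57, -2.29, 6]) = [-8.57, -2.29, 0, 6]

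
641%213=2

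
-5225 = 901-6126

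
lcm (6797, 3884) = 27188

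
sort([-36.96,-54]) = [-54,-36.96]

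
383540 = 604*635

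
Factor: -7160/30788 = -1 * 2^1 * 5^1 * 43^(-1) = -10/43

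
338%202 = 136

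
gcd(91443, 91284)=3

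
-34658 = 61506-96164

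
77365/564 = 137+97/564 ≈ 137.17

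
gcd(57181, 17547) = 1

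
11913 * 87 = 1036431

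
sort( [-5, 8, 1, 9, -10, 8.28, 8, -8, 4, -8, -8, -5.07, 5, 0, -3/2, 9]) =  [-10, -8, -8, -8, -5.07, -5, -3/2, 0, 1, 4, 5, 8, 8, 8.28, 9, 9]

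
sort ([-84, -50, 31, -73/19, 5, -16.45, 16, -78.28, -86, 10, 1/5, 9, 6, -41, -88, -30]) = [-88, -86, -84, -78.28, -50, -41, -30, -16.45, -73/19, 1/5, 5, 6, 9, 10, 16, 31]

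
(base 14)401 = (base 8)1421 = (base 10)785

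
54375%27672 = 26703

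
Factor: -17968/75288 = -1*2^1*3^ (-1)*1123^1*3137^ (-1) = -2246/9411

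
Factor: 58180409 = 7^1*17^1*23^1*29^1*733^1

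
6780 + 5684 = 12464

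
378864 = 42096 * 9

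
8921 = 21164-12243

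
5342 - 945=4397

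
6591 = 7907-1316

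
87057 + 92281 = 179338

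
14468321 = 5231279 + 9237042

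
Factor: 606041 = 606041^1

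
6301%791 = 764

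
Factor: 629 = 17^1*37^1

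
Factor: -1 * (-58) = 2^1 * 29^1 = 58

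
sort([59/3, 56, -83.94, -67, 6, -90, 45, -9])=[-90, -83.94, -67, -9, 6, 59/3, 45, 56]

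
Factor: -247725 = -1 * 3^3 * 5^2 * 367^1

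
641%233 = 175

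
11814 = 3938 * 3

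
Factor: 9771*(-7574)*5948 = -1*2^3*3^1*7^1*541^1*1487^1*3257^1 = -440185035192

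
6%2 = 0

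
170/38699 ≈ 0.00439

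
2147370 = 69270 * 31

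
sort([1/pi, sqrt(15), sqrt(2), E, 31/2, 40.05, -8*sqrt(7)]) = [-8*sqrt(7), 1/pi, sqrt(2), E, sqrt(15), 31/2, 40.05]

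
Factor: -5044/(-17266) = 2^1*13^1*89^(-1) = 26/89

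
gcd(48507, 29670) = 69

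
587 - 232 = 355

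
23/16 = 1 + 7/16 ≈ 1.44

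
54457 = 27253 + 27204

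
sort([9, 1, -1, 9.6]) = [-1, 1, 9, 9.6]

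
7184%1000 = 184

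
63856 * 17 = 1085552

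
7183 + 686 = 7869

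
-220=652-872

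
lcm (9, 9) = 9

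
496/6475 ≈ 0.0766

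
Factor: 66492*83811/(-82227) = -1*2^2*3^2*7^1*13^1*307^1*1847^1*27409^(-1) = -1857587004/27409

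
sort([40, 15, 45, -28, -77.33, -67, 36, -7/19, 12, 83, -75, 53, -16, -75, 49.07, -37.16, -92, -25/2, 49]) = [-92, -77.33, -75, -75, -67, -37.16, -28, -16, -25/2, -7/19, 12, 15, 36, 40, 45, 49, 49.07, 53, 83]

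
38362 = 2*19181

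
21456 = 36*596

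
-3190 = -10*319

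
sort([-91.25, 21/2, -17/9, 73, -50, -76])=[-91.25, -76, -50, -17/9, 21/2, 73]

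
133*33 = 4389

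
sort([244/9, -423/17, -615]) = [-615, -423/17, 244/9]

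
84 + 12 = 96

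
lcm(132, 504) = 5544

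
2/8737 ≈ 0.000229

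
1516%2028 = 1516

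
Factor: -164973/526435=-1*3^1*5^(-1)*7^(-1)*13^(-2)*89^(-1)*127^1*433^1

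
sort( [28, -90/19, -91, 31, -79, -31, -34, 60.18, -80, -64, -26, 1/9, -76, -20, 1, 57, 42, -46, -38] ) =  [-91, -80, -79, -76, -64, -46, -38, -34, -31, -26, -20, -90/19, 1/9, 1, 28, 31, 42, 57, 60.18] 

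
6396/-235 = -27 - 51/235 ≈ -27.22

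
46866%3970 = 3196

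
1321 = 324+997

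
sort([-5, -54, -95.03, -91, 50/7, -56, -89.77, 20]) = [-95.03, -91, -89.77, -56, -54, -5, 50/7, 20]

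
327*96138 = 31437126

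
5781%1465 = 1386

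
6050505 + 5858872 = 11909377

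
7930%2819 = 2292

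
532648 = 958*556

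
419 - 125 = 294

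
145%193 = 145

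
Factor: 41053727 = 11^2 * 13^1 * 26099^1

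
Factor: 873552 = 2^4*3^1*18199^1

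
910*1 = 910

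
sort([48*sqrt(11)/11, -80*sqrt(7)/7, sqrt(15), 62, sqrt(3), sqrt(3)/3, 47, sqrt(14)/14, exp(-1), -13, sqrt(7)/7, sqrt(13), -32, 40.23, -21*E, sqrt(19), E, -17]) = [-21*E, -32, -80*sqrt(7)/7, -17, -13, sqrt(14)/14, exp(-1), sqrt(7)/7, sqrt(3)/3, sqrt(3), E, sqrt(13), sqrt(15), sqrt(19), 48*sqrt(11)/11, 40.23, 47, 62]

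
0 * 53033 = 0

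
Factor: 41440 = 2^5*5^1*7^1*37^1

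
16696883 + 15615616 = 32312499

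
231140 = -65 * (-3556)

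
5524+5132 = 10656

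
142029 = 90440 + 51589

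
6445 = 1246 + 5199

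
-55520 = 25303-80823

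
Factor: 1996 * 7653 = 2^2 * 3^1 * 499^1 * 2551^1 = 15275388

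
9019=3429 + 5590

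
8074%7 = 3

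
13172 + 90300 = 103472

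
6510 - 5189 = 1321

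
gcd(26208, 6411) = 3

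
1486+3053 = 4539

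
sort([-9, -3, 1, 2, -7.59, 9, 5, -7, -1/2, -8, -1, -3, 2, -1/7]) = [-9, -8, -7.59, -7, -3, -3, -1, -1/2, -1/7, 1, 2, 2, 5, 9]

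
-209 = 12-221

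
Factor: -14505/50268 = -1 * 2^(-2) * 5^1 * 59^(-1) * 71^(-1) * 967^1 = -4835/16756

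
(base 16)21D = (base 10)541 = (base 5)4131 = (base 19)199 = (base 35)FG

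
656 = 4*164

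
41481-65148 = -23667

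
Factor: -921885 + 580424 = -1*341461^1 = -341461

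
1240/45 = 27 + 5/9 ≈ 27.56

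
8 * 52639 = 421112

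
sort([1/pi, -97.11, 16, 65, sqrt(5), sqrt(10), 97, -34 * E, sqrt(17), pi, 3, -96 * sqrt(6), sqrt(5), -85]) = [-96 * sqrt(6), -97.11, -34 * E, -85, 1/pi, sqrt(5), sqrt(5), 3, pi, sqrt(10), sqrt(17), 16, 65, 97]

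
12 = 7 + 5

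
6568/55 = 119 + 23/55 ≈ 119.42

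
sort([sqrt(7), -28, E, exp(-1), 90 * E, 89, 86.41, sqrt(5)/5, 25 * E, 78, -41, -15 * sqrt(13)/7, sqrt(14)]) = [-41, -28, -15 * sqrt(13)/7, exp(-1), sqrt(5)/5, sqrt(7), E, sqrt(14), 25 * E, 78, 86.41, 89, 90 * E]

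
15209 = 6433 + 8776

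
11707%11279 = 428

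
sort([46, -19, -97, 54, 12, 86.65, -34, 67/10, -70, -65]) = [-97, -70, -65, -34, -19, 67/10, 12, 46, 54, 86.65]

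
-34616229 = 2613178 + -37229407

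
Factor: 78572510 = 2^1 * 5^1 * 1031^1 * 7621^1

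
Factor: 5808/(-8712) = -1 * 2^1 * 3^(-1) = -2/3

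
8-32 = -24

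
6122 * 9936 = 60828192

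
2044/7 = 292 = 292.00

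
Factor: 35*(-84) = -1*2^2*3^1*5^1*7^2 = -2940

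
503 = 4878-4375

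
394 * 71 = 27974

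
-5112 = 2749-7861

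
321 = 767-446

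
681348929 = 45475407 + 635873522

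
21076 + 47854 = 68930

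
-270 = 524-794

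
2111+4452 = 6563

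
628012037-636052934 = -8040897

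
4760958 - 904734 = 3856224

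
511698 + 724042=1235740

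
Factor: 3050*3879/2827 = 2^1*3^2*5^2*11^(-1)*61^1*257^(-1)*431^1 = 11830950/2827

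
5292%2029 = 1234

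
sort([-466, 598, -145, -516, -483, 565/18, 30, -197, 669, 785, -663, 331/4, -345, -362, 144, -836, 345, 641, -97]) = [-836, -663, -516, -483, -466, -362, -345, -197, -145, -97, 30, 565/18, 331/4, 144, 345, 598, 641, 669, 785]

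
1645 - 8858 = -7213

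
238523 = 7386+231137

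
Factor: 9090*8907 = 2^1*3^3*5^1*101^1*2969^1 = 80964630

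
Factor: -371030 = -1 * 2^1 * 5^1 * 11^1 * 3373^1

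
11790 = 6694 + 5096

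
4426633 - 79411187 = -74984554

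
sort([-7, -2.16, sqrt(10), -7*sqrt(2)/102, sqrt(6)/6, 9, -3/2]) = [-7, -2.16, -3/2, -7*sqrt(2)/102, sqrt(6)/6, sqrt(10), 9]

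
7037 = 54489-47452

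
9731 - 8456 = 1275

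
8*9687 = 77496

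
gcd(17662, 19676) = 2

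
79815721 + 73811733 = 153627454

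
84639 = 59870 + 24769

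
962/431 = 2 + 100/431 ≈ 2.23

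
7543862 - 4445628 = 3098234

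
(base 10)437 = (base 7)1163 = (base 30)eh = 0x1b5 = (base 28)fh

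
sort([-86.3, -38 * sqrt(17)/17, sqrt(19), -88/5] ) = [-86.3, -88/5, -38 * sqrt(17)/17, sqrt(19)] 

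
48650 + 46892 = 95542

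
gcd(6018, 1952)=2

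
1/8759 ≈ 0.000114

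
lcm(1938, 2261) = 13566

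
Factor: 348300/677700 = 3^1 * 43^1 * 251^ (-1) = 129/251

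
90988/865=105 + 163/865 ≈ 105.19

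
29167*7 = 204169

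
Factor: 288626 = 2^1*13^1*17^1*653^1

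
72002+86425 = 158427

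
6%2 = 0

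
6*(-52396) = -314376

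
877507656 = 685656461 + 191851195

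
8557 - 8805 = -248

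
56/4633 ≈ 0.0121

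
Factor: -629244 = -1*2^2*3^2*7^1*11^1*227^1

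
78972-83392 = -4420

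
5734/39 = 147 + 1/39 ≈ 147.03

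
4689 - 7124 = -2435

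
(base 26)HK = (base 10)462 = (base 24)J6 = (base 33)E0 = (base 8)716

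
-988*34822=-34404136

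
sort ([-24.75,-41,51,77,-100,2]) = [-100,-41,-24.75,2,51,77]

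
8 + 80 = 88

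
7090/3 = 2363 + 1/3 ≈ 2363.33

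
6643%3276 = 91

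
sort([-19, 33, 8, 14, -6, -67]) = [-67, -19, -6, 8, 14, 33]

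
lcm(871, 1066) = 71422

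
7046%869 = 94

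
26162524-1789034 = 24373490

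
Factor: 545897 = 11^1*49627^1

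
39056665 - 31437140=7619525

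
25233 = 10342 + 14891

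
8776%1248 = 40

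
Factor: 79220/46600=2^ (-1) * 5^ (-1) * 17^1=17/10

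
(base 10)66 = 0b1000010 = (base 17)3f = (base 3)2110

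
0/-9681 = 0 = 0.00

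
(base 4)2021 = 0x89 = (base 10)137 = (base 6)345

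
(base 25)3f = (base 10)90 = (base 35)2k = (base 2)1011010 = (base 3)10100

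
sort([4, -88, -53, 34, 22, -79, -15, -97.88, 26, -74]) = [-97.88, -88, -79, -74, -53, -15, 4, 22, 26, 34]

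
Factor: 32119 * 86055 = 3^1 * 5^1 * 5737^1 * 32119^1 = 2764000545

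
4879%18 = 1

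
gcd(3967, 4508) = 1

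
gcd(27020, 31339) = 7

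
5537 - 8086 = -2549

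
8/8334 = 4/4167 ≈ 0.000960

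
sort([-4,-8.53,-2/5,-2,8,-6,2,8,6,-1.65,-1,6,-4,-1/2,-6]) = [-8.53,-6,-6,-4,-4,-2,-1.65,-1,-1/2,-2/5,2,6,6,8,8]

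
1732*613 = 1061716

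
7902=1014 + 6888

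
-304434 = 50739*(-6)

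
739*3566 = 2635274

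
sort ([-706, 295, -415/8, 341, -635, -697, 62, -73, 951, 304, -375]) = [-706, -697, -635, -375, -73, -415/8, 62, 295, 304, 341, 951]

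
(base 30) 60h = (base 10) 5417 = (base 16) 1529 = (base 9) 7378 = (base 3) 21102122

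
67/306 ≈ 0.219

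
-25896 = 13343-39239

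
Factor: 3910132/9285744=2^(-2) * 3^(-1) * 13^(-1) * 23^(-1) * 277^1 * 647^(-1) * 3529^1=977533/2321436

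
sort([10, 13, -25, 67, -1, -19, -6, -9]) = [-25, -19, -9, -6, -1, 10, 13, 67]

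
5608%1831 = 115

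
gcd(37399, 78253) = 1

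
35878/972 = 17939/486 ≈ 36.91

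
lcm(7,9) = 63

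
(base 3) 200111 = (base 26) j5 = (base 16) 1f3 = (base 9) 614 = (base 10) 499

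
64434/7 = 9204 + 6/7 ≈ 9204.86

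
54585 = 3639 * 15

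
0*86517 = 0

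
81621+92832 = 174453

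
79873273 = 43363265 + 36510008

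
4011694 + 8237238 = 12248932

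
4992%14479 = 4992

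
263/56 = 4 + 39/56≈4.70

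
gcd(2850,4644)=6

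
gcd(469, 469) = 469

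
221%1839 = 221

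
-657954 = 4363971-5021925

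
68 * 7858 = 534344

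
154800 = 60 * 2580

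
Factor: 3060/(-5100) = -1 * 3^1 * 5^(-1) = -3/5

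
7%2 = 1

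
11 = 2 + 9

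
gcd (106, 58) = 2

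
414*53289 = 22061646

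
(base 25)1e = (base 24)1f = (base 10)39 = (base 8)47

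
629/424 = 1 + 205/424 ≈ 1.48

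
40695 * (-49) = -1994055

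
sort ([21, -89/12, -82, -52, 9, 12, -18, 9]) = [-82, -52, -18, -89/12, 9, 9, 12, 21]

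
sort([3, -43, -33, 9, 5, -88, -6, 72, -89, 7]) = [-89, -88, -43, -33, -6, 3, 5, 7, 9, 72]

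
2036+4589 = 6625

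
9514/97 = 98 + 8/97 ≈ 98.08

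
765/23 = 33 + 6/23 ≈ 33.26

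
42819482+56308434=99127916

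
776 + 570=1346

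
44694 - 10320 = 34374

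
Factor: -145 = -1 * 5^1 * 29^1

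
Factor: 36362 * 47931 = 2^1 * 3^1 * 13^1 * 1229^1 * 18181^1 = 1742867022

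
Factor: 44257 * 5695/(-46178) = -1 * 2^(-1) * 5^1 * 11^(-1) * 17^1 * 67^1 * 2099^(-1) * 44257^1 = -252043615/46178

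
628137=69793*9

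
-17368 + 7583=-9785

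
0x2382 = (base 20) 12ea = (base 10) 9090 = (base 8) 21602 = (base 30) a30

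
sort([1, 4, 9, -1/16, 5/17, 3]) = [-1/16, 5/17, 1, 3, 4, 9]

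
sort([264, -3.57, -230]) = [-230, -3.57, 264]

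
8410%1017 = 274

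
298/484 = 149/242 ≈ 0.616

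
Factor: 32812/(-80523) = -1 * 2^2 * 3^(-2) * 13^1 * 23^(-1) * 389^(-1) * 631^1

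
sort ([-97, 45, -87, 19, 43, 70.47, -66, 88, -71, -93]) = [-97, -93, -87, -71, -66, 19, 43, 45, 70.47, 88]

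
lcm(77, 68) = 5236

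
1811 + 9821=11632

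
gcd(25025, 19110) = 455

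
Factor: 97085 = 5^1 * 19417^1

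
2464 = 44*56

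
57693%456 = 237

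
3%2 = 1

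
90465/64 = 1413 + 33/64 ≈ 1413.52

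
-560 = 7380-7940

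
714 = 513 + 201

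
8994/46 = 195 + 12/23 ≈ 195.52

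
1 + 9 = 10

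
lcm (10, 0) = 0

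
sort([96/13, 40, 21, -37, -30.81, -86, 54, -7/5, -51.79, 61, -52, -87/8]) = [-86, -52, -51.79, -37, -30.81, -87/8, -7/5, 96/13, 21, 40, 54, 61]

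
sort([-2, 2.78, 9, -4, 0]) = [-4, -2, 0, 2.78, 9]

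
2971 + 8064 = 11035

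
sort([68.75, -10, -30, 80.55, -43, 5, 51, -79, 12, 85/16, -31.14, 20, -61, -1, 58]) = [-79, -61, -43, -31.14, -30, -10, -1, 5, 85/16, 12, 20, 51, 58, 68.75, 80.55]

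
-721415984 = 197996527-919412511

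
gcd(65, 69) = 1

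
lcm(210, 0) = 0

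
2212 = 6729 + -4517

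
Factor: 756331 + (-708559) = 2^2*3^2*1327^1 = 47772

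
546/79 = 6 + 72/79 ≈ 6.91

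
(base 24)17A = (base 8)1362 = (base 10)754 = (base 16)2F2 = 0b1011110010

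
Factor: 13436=2^2*3359^1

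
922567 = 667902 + 254665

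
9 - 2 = 7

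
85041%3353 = 1216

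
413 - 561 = -148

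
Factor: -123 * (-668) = 2^2 * 3^1 * 41^1 * 167^1 = 82164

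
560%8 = 0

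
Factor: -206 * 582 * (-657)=2^2 * 3^3 * 73^1 * 97^1 * 103^1=78769044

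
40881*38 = 1553478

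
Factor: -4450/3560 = -1*2^(-2)*5^1 = -5/4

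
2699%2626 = 73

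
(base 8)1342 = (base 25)14d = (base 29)pd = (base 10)738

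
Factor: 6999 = 3^1 * 2333^1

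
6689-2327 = 4362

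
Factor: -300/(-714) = 2^1*5^2*7^(-1)*17^(-1) = 50/119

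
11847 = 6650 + 5197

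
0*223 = 0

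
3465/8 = 433 + 1/8 ≈ 433.13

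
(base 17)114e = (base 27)76j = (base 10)5284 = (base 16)14a4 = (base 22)ak4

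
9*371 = 3339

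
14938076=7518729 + 7419347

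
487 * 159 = 77433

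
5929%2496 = 937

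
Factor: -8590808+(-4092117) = -1 * 5^2 * 507317^1 = -12682925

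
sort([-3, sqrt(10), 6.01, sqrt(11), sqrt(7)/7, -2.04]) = [-3, -2.04, sqrt(7)/7, sqrt(10), sqrt(11), 6.01]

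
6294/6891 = 2098/2297 ≈ 0.913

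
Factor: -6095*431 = -1*5^1*23^1*53^1*431^1 = -2626945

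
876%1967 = 876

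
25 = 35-10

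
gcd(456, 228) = 228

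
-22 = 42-64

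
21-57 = -36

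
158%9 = 5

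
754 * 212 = 159848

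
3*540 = 1620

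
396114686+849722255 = 1245836941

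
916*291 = 266556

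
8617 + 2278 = 10895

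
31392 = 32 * 981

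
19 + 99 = 118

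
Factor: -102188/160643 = -1*2^2*7^(-1)*53^(-1)*59^1 = -236/371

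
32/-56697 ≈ -0.000564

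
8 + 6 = 14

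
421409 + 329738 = 751147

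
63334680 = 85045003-21710323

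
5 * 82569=412845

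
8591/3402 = 2 + 1787/3402 ≈ 2.53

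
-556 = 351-907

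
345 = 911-566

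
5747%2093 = 1561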